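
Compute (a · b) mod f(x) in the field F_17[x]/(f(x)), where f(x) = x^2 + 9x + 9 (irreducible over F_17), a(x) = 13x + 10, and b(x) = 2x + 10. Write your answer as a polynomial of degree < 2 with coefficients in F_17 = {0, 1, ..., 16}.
a · b ≡ x + 2 (mod f(x))

Multiply in F_17[x]: a(x)·b(x) = (13x + 10)·(2x + 10) = 9x^2 + 14x + 15. This has degree ≥ 2, so divide by f(x) over F_17: 9x^2 + 14x + 15 = (9)·(x^2 + 9x + 9) + (x + 2). Hence a·b ≡ x + 2 (mod f). (F_17[x]/(f) is a field with 17^2 = 289 elements since f is irreducible of degree 2.)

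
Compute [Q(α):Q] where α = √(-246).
[Q(α):Q] = 2

[Q(α):Q] equals the degree of the minimal polynomial of α. Here α^2 = -246 and x^2 + 246 is irreducible (d = -246 is squarefree, ≠ 1, hence not a square), so deg(m_α) = 2. Thus [Q(α):Q] = 2.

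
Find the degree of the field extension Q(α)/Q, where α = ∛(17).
[Q(α):Q] = 3

The minimal polynomial of α is x^3 - 17, irreducible over Q since 17 is not a perfect cube (so x^3 - 17 has no rational root). Hence [Q(α):Q] = deg(m_α) = 3.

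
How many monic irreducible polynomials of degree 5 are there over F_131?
There are 7715897904 monic irreducible polynomials of degree 5 over F_131

Each element of F_{131^5} that lies in no proper subfield is a root of exactly one monic irreducible of degree 5 over F_131, and each such polynomial has 5 distinct roots in F_{131^5}. By Möbius inversion the count is N_131(5) = (1/5) Σ_{d|5} μ(5/d) · 131^d = (1/5)(μ(5)·131^1 + μ(1)·131^5) = 38579489520/5 = 7715897904.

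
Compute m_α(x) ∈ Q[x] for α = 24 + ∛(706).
m_α(x) = x^3 - 72x^2 + 1728x - 14530

Set β = α - 24 = ∛(706), so β^3 = 706. Then (α - 24)^3 - 706 = 0, i.e. α is a root of g(x) = (x - 24)^3 - 706 = x^3 - 72x^2 + 1728x - 14530. Since g(x) = h(x - 24) where h(x) = x^3 - 706, and h is irreducible over Q (because 706 is not a perfect cube, so h has no rational root, and a monic cubic with no rational root is irreducible), g is also irreducible (irreducibility is preserved under the substitution x → x - 24). Hence m_α(x) = x^3 - 72x^2 + 1728x - 14530.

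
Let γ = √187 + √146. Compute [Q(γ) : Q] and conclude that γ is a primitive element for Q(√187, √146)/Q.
[Q(γ) : Q] = 4 (equivalently, Q(γ) = Q(√187, √146))

Obviously Q(γ) ⊆ Q(√187, √146), and [Q(√187, √146):Q] = 4 (since 187, 146 are distinct squarefree integers > 1 with 27302 not a perfect square). To show equality we compute the minimal polynomial of γ. From γ = √187 + √146: γ^2 = 187 + 2√(27302) + 146 = 333 + 2√(27302), so γ^2 - 333 = 2√(27302); squaring, (γ^2 - 333)^2 = 4·27302, i.e. γ^4 - 666γ^2 + 110889 - 109208 = 0, i.e. γ^4 - 666γ^2 + 1681 = 0. So γ is a root of x^4 - 666x^2 + 1681. This polynomial is irreducible over Q: it has no rational root (each ±√187 ± √146 is irrational), and any factorization into two quadratics over Q would force √(27302) ∈ Q (pairing opposite roots) or √187, √146 ∈ Q (other pairings), all impossible. Hence [Q(γ):Q] = 4 = [Q(√187, √146):Q], so Q(γ) = Q(√187, √146).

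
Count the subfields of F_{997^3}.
F_{997^3} has 2 subfields

The subfields of F_{p^n} are exactly the fields F_{p^d} for d | n (each is the fixed field of the unique index-d subgroup of Gal(F_{p^n}/F_p) ≅ Z/nZ). The divisors of n = 3 are {1, 3}, giving 2 subfields: F_{997^1}, F_{997^3}.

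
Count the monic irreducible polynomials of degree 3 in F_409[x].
There are 22805840 monic irreducible polynomials of degree 3 over F_409

Each element of F_{409^3} that lies in no proper subfield is a root of exactly one monic irreducible of degree 3 over F_409, and each such polynomial has 3 distinct roots in F_{409^3}. By Möbius inversion the count is N_409(3) = (1/3) Σ_{d|3} μ(3/d) · 409^d = (1/3)(μ(3)·409^1 + μ(1)·409^3) = 68417520/3 = 22805840.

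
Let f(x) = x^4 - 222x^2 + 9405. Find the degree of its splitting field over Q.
[K : Q] = 4

Solving the quadratic in x^2: x^2 = (222 ± √(222^2 - 4·9405))/2 = (222 ± √11664)/2 = (222 ± 108)/2, giving x^2 = 165 or x^2 = 57. So f(x) = (x^2 - 165)(x^2 - 57) and the roots of f are ±√165, ±√57. Hence the splitting field is K = Q(√165, √57). Since 165 and 57 are distinct squarefree integers > 1, their product 9405 is not a perfect square, so √57 ∉ Q(√165). By the tower law [K:Q] = [Q(√165,√57):Q(√165)] · [Q(√165):Q] = 2 · 2 = 4.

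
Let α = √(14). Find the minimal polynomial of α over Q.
m_α(x) = x^2 - 14

α satisfies α^2 - 14 = 0, so x^2 - 14 annihilates α. Since d = 14 is squarefree and ≠ 1, it is not a perfect square in Q, so x^2 - 14 has no rational root and is therefore irreducible over Q (a degree-2 polynomial over a field is irreducible iff it has no root). Hence m_α(x) = x^2 - 14.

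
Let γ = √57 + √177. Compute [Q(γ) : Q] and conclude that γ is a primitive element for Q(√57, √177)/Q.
[Q(γ) : Q] = 4 (equivalently, Q(γ) = Q(√57, √177))

Obviously Q(γ) ⊆ Q(√57, √177), and [Q(√57, √177):Q] = 4 (since 57, 177 are distinct squarefree integers > 1 with 10089 not a perfect square). To show equality we compute the minimal polynomial of γ. From γ = √57 + √177: γ^2 = 57 + 2√(10089) + 177 = 234 + 2√(10089), so γ^2 - 234 = 2√(10089); squaring, (γ^2 - 234)^2 = 4·10089, i.e. γ^4 - 468γ^2 + 54756 - 40356 = 0, i.e. γ^4 - 468γ^2 + 14400 = 0. So γ is a root of x^4 - 468x^2 + 14400. This polynomial is irreducible over Q: it has no rational root (each ±√57 ± √177 is irrational), and any factorization into two quadratics over Q would force √(10089) ∈ Q (pairing opposite roots) or √57, √177 ∈ Q (other pairings), all impossible. Hence [Q(γ):Q] = 4 = [Q(√57, √177):Q], so Q(γ) = Q(√57, √177).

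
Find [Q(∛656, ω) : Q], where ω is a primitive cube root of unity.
[Q(∛656, ω) : Q] = 6

[Q(∛656):Q] = 3 (min poly x^3 - 656, irreducible since 656 is not a perfect cube). [Q(ω):Q] = 2 (min poly x^2 + x + 1). Since Q(∛656) ⊂ R and ω ∉ R, we have ω ∉ Q(∛656), so x^2 + x + 1 remains irreducible over Q(∛656) and [Q(∛656, ω) : Q(∛656)] = 2. By the tower law, [Q(∛656, ω) : Q] = 3 · 2 = 6. (In fact Q(∛656, ω) is the splitting field of x^3 - 656 over Q.)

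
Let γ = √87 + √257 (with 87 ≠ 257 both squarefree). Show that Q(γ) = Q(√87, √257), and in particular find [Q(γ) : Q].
[Q(γ) : Q] = 4 (equivalently, Q(γ) = Q(√87, √257))

Obviously Q(γ) ⊆ Q(√87, √257), and [Q(√87, √257):Q] = 4 (since 87, 257 are distinct squarefree integers > 1 with 22359 not a perfect square). To show equality we compute the minimal polynomial of γ. From γ = √87 + √257: γ^2 = 87 + 2√(22359) + 257 = 344 + 2√(22359), so γ^2 - 344 = 2√(22359); squaring, (γ^2 - 344)^2 = 4·22359, i.e. γ^4 - 688γ^2 + 118336 - 89436 = 0, i.e. γ^4 - 688γ^2 + 28900 = 0. So γ is a root of x^4 - 688x^2 + 28900. This polynomial is irreducible over Q: it has no rational root (each ±√87 ± √257 is irrational), and any factorization into two quadratics over Q would force √(22359) ∈ Q (pairing opposite roots) or √87, √257 ∈ Q (other pairings), all impossible. Hence [Q(γ):Q] = 4 = [Q(√87, √257):Q], so Q(γ) = Q(√87, √257).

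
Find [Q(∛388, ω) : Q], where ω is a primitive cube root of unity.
[Q(∛388, ω) : Q] = 6

[Q(∛388):Q] = 3 (min poly x^3 - 388, irreducible since 388 is not a perfect cube). [Q(ω):Q] = 2 (min poly x^2 + x + 1). Since Q(∛388) ⊂ R and ω ∉ R, we have ω ∉ Q(∛388), so x^2 + x + 1 remains irreducible over Q(∛388) and [Q(∛388, ω) : Q(∛388)] = 2. By the tower law, [Q(∛388, ω) : Q] = 3 · 2 = 6. (In fact Q(∛388, ω) is the splitting field of x^3 - 388 over Q.)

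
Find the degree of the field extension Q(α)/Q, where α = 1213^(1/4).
[Q(α):Q] = 4

α is a root of x^4 - 1213. By Eisenstein's criterion at the prime p = 1213 (which divides the constant term 1213 but p^2 = 1471369 does not, since 1213 is squarefree), x^4 - 1213 is irreducible over Q. Hence [Q(α):Q] = 4.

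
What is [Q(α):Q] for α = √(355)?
[Q(α):Q] = 2

[Q(α):Q] equals the degree of the minimal polynomial of α. Here α^2 = 355 and x^2 - 355 is irreducible (d = 355 is squarefree, ≠ 1, hence not a square), so deg(m_α) = 2. Thus [Q(α):Q] = 2.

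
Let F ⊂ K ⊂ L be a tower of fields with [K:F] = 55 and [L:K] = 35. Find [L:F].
[L:F] = 1925

The tower law says that for any tower of field extensions F ⊂ K ⊂ L with finite degrees, [L:F] = [L:K] · [K:F]. Here this gives [L:F] = 35 · 55 = 1925.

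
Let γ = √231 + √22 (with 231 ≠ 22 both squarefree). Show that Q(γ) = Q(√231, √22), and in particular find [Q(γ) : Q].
[Q(γ) : Q] = 4 (equivalently, Q(γ) = Q(√231, √22))

Obviously Q(γ) ⊆ Q(√231, √22), and [Q(√231, √22):Q] = 4 (since 231, 22 are distinct squarefree integers > 1 with 5082 not a perfect square). To show equality we compute the minimal polynomial of γ. From γ = √231 + √22: γ^2 = 231 + 2√(5082) + 22 = 253 + 2√(5082), so γ^2 - 253 = 2√(5082); squaring, (γ^2 - 253)^2 = 4·5082, i.e. γ^4 - 506γ^2 + 64009 - 20328 = 0, i.e. γ^4 - 506γ^2 + 43681 = 0. So γ is a root of x^4 - 506x^2 + 43681. This polynomial is irreducible over Q: it has no rational root (each ±√231 ± √22 is irrational), and any factorization into two quadratics over Q would force √(5082) ∈ Q (pairing opposite roots) or √231, √22 ∈ Q (other pairings), all impossible. Hence [Q(γ):Q] = 4 = [Q(√231, √22):Q], so Q(γ) = Q(√231, √22).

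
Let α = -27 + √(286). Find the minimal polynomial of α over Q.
m_α(x) = x^2 + 54x + 443

From α + 27 = √(286), squaring gives (α + 27)^2 = 286, i.e. α^2 + 54α + 729 = 286, so α^2 + 54α + 443 = 0. The discriminant of x^2 + 54x + 443 is (54)^2 - 4·(443) = 2916 - 1772 = 1144, and 4·(286) is not a perfect square in Q since 286 is squarefree and ≠ 1. Hence x^2 + 54x + 443 is irreducible over Q and is the minimal polynomial of α.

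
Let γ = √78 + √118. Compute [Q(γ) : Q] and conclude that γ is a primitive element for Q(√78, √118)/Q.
[Q(γ) : Q] = 4 (equivalently, Q(γ) = Q(√78, √118))

Obviously Q(γ) ⊆ Q(√78, √118), and [Q(√78, √118):Q] = 4 (since 78, 118 are distinct squarefree integers > 1 with 9204 not a perfect square). To show equality we compute the minimal polynomial of γ. From γ = √78 + √118: γ^2 = 78 + 2√(9204) + 118 = 196 + 2√(9204), so γ^2 - 196 = 2√(9204); squaring, (γ^2 - 196)^2 = 4·9204, i.e. γ^4 - 392γ^2 + 38416 - 36816 = 0, i.e. γ^4 - 392γ^2 + 1600 = 0. So γ is a root of x^4 - 392x^2 + 1600. This polynomial is irreducible over Q: it has no rational root (each ±√78 ± √118 is irrational), and any factorization into two quadratics over Q would force √(9204) ∈ Q (pairing opposite roots) or √78, √118 ∈ Q (other pairings), all impossible. Hence [Q(γ):Q] = 4 = [Q(√78, √118):Q], so Q(γ) = Q(√78, √118).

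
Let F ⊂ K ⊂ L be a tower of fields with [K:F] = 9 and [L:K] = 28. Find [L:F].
[L:F] = 252

The tower law says that for any tower of field extensions F ⊂ K ⊂ L with finite degrees, [L:F] = [L:K] · [K:F]. Here this gives [L:F] = 28 · 9 = 252.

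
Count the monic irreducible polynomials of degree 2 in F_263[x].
There are 34453 monic irreducible polynomials of degree 2 over F_263

Each element of F_{263^2} that lies in no proper subfield is a root of exactly one monic irreducible of degree 2 over F_263, and each such polynomial has 2 distinct roots in F_{263^2}. By Möbius inversion the count is N_263(2) = (1/2) Σ_{d|2} μ(2/d) · 263^d = (1/2)(μ(2)·263^1 + μ(1)·263^2) = 68906/2 = 34453.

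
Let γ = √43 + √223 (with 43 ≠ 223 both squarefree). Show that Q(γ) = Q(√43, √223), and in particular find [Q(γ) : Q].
[Q(γ) : Q] = 4 (equivalently, Q(γ) = Q(√43, √223))

Obviously Q(γ) ⊆ Q(√43, √223), and [Q(√43, √223):Q] = 4 (since 43, 223 are distinct squarefree integers > 1 with 9589 not a perfect square). To show equality we compute the minimal polynomial of γ. From γ = √43 + √223: γ^2 = 43 + 2√(9589) + 223 = 266 + 2√(9589), so γ^2 - 266 = 2√(9589); squaring, (γ^2 - 266)^2 = 4·9589, i.e. γ^4 - 532γ^2 + 70756 - 38356 = 0, i.e. γ^4 - 532γ^2 + 32400 = 0. So γ is a root of x^4 - 532x^2 + 32400. This polynomial is irreducible over Q: it has no rational root (each ±√43 ± √223 is irrational), and any factorization into two quadratics over Q would force √(9589) ∈ Q (pairing opposite roots) or √43, √223 ∈ Q (other pairings), all impossible. Hence [Q(γ):Q] = 4 = [Q(√43, √223):Q], so Q(γ) = Q(√43, √223).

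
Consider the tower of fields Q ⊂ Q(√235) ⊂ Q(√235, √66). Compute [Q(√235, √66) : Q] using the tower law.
[Q(√235, √66) : Q] = 4

[Q(√235):Q] = 2 (min poly x^2 - 235, irreducible since 235 is squarefree > 1). For the top step, suppose √66 ∈ Q(√235), say √66 = c + d√235 with c, d ∈ Q. Squaring: 66 = c^2 + 235d^2 + 2cd√235. Since √235 ∉ Q this forces 2cd = 0. If d = 0 then √66 = c ∈ Q, contradicting 66 squarefree > 1. If c = 0 then 66 = 235d^2, so 235·66 = (235d)^2 is a perfect square in Q — but 235·66 = 15510 is not a perfect square (since 235 and 66 are distinct squarefree integers). Contradiction. Hence √66 ∉ Q(√235), so x^2 - 66 stays irreducible over Q(√235) and [Q(√235, √66) : Q(√235)] = 2. By the tower law, [Q(√235, √66) : Q] = 2 · 2 = 4.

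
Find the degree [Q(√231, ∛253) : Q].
[Q(√231, ∛253) : Q] = 6

Let L = Q(√231, ∛253). Since Q(√231) ⊂ L and [Q(√231):Q] = 2, the tower law gives 2 | [L:Q]. Likewise Q(∛253) ⊂ L with [Q(∛253):Q] = 3 (because 253 is not a perfect cube), so 3 | [L:Q]. As gcd(2,3) = 1, [L:Q] is divisible by 6. Conversely L is generated over Q by √231 and ∛253, so [L:Q] ≤ 2·3 = 6. Therefore [Q(√231, ∛253) : Q] = 6.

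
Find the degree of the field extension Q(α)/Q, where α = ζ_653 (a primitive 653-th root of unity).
[Q(α):Q] = 652

The minimal polynomial of ζ_653 over Q is the 653-th cyclotomic polynomial Φ_653(x), which is irreducible over Q and has degree φ(653) = 652. Hence [Q(α):Q] = φ(653) = 652.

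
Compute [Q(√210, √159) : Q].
[Q(√210, √159) : Q] = 4

[Q(√210):Q] = 2 (min poly x^2 - 210, irreducible since 210 is squarefree > 1). For the top step, suppose √159 ∈ Q(√210), say √159 = c + d√210 with c, d ∈ Q. Squaring: 159 = c^2 + 210d^2 + 2cd√210. Since √210 ∉ Q this forces 2cd = 0. If d = 0 then √159 = c ∈ Q, contradicting 159 squarefree > 1. If c = 0 then 159 = 210d^2, so 210·159 = (210d)^2 is a perfect square in Q — but 210·159 = 33390 is not a perfect square (since 210 and 159 are distinct squarefree integers). Contradiction. Hence √159 ∉ Q(√210), so x^2 - 159 stays irreducible over Q(√210) and [Q(√210, √159) : Q(√210)] = 2. By the tower law, [Q(√210, √159) : Q] = 2 · 2 = 4.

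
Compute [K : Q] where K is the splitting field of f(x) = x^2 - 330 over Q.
[K : Q] = 2

f(x) = x^2 - 330 factors as (x - √330)(x + √330). The splitting field is K = Q(√330). Since 330 is squarefree and > 1, it is not a perfect square, so x^2 - 330 is irreducible over Q and [Q(√330) : Q] = 2. Hence [K : Q] = 2.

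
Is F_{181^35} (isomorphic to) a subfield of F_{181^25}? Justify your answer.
No: F_{181^35} is not a subfield of F_{181^25}

F_{p^m} embeds in F_{p^n} iff m | n. Here 35 ∤ 25 (since 25 = 0·35 + 25 with remainder 25 ≠ 0), so F_{181^35} is not a subfield of F_{181^25}. Equivalently: if it were, the tower law would give 35 = [F_{181^35}:F_181] dividing [F_{181^25}:F_181] = 25, contradiction.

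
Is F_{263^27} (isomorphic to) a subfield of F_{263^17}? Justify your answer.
No: F_{263^27} is not a subfield of F_{263^17}

F_{p^m} embeds in F_{p^n} iff m | n. Here 27 ∤ 17 (since 17 = 0·27 + 17 with remainder 17 ≠ 0), so F_{263^27} is not a subfield of F_{263^17}. Equivalently: if it were, the tower law would give 27 = [F_{263^27}:F_263] dividing [F_{263^17}:F_263] = 17, contradiction.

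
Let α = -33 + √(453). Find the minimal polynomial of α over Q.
m_α(x) = x^2 + 66x + 636

From α + 33 = √(453), squaring gives (α + 33)^2 = 453, i.e. α^2 + 66α + 1089 = 453, so α^2 + 66α + 636 = 0. The discriminant of x^2 + 66x + 636 is (66)^2 - 4·(636) = 4356 - 2544 = 1812, and 4·(453) is not a perfect square in Q since 453 is squarefree and ≠ 1. Hence x^2 + 66x + 636 is irreducible over Q and is the minimal polynomial of α.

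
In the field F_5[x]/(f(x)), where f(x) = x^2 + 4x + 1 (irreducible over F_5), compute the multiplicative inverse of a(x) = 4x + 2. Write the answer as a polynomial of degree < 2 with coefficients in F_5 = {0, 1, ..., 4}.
a(x)^(-1) ≡ 2x + 2 (mod f(x))

Since f is irreducible over F_5, F_5[x]/(f) is a field and a(x) ≠ 0 has an inverse. Apply the extended Euclidean algorithm to f(x) and a(x) in F_5[x]: f(x) = (4x + 4)·a(x) + (3). The last nonzero remainder is the constant 3 = gcd(f, a) in F_5. Back-substituting through the division chain expresses 3 = s(x)·a(x) + t(x)·f(x) with s(x) ≡ x + 1 (mod f), so (x + 1)·a(x) ≡ 3 (mod f). Multiplying by 3^(-1) ≡ 2 in F_5 gives a(x)^(-1) ≡ 2·(x + 1) ≡ 2x + 2 (mod f). Check: (4x + 2)·(2x + 2) = 3x^2 + 2x + 4 ≡ 1 (mod x^2 + 4x + 1).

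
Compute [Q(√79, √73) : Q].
[Q(√79, √73) : Q] = 4

[Q(√79):Q] = 2 (min poly x^2 - 79, irreducible since 79 is squarefree > 1). For the top step, suppose √73 ∈ Q(√79), say √73 = c + d√79 with c, d ∈ Q. Squaring: 73 = c^2 + 79d^2 + 2cd√79. Since √79 ∉ Q this forces 2cd = 0. If d = 0 then √73 = c ∈ Q, contradicting 73 squarefree > 1. If c = 0 then 73 = 79d^2, so 79·73 = (79d)^2 is a perfect square in Q — but 79·73 = 5767 is not a perfect square (since 79 and 73 are distinct squarefree integers). Contradiction. Hence √73 ∉ Q(√79), so x^2 - 73 stays irreducible over Q(√79) and [Q(√79, √73) : Q(√79)] = 2. By the tower law, [Q(√79, √73) : Q] = 2 · 2 = 4.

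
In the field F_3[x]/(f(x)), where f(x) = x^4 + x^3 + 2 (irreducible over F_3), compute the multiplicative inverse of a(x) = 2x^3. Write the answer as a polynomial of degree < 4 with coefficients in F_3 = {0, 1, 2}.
a(x)^(-1) ≡ 2x + 2 (mod f(x))

Since f is irreducible over F_3, F_3[x]/(f) is a field and a(x) ≠ 0 has an inverse. Apply the extended Euclidean algorithm to f(x) and a(x) in F_3[x]: f(x) = (2x + 2)·a(x) + (2). The last nonzero remainder is the constant 2 = gcd(f, a) in F_3. Back-substituting through the division chain expresses 2 = s(x)·a(x) + t(x)·f(x) with s(x) ≡ x + 1 (mod f), so (x + 1)·a(x) ≡ 2 (mod f). Multiplying by 2^(-1) ≡ 2 in F_3 gives a(x)^(-1) ≡ 2·(x + 1) ≡ 2x + 2 (mod f). Check: (2x^3)·(2x + 2) = x^4 + x^3 ≡ 1 (mod x^4 + x^3 + 2).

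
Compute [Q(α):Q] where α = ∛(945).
[Q(α):Q] = 3

The minimal polynomial of α is x^3 - 945, irreducible over Q since 945 is not a perfect cube (so x^3 - 945 has no rational root). Hence [Q(α):Q] = deg(m_α) = 3.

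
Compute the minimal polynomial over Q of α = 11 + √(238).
m_α(x) = x^2 - 22x - 117

From α - 11 = √(238), squaring gives (α - 11)^2 = 238, i.e. α^2 - 22α + 121 = 238, so α^2 - 22α - 117 = 0. The discriminant of x^2 - 22x - 117 is (-22)^2 - 4·(-117) = 484 + 468 = 952, and 4·(238) is not a perfect square in Q since 238 is squarefree and ≠ 1. Hence x^2 - 22x - 117 is irreducible over Q and is the minimal polynomial of α.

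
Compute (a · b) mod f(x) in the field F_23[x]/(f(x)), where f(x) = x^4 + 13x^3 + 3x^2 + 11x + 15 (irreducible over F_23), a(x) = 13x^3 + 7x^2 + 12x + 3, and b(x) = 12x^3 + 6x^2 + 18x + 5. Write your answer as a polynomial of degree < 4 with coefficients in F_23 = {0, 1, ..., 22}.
a · b ≡ 20x^3 + 13x^2 + 5x + 12 (mod f(x))

Multiply in F_23[x]: a(x)·b(x) = (13x^3 + 7x^2 + 12x + 3)·(12x^3 + 6x^2 + 18x + 5) = 18x^6 + x^5 + 6x^4 + 16x^2 + 22x + 15. This has degree ≥ 4, so divide by f(x) over F_23: 18x^6 + x^5 + 6x^4 + 16x^2 + 22x + 15 = (18x^2 + 20x + 14)·(x^4 + 13x^3 + 3x^2 + 11x + 15) + (20x^3 + 13x^2 + 5x + 12). Hence a·b ≡ 20x^3 + 13x^2 + 5x + 12 (mod f). (F_23[x]/(f) is a field with 23^4 = 279841 elements since f is irreducible of degree 4.)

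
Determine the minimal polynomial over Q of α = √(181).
m_α(x) = x^2 - 181

α satisfies α^2 - 181 = 0, so x^2 - 181 annihilates α. Since d = 181 is squarefree and ≠ 1, it is not a perfect square in Q, so x^2 - 181 has no rational root and is therefore irreducible over Q (a degree-2 polynomial over a field is irreducible iff it has no root). Hence m_α(x) = x^2 - 181.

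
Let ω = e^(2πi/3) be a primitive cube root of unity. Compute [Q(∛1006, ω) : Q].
[Q(∛1006, ω) : Q] = 6

[Q(∛1006):Q] = 3 (min poly x^3 - 1006, irreducible since 1006 is not a perfect cube). [Q(ω):Q] = 2 (min poly x^2 + x + 1). Since Q(∛1006) ⊂ R and ω ∉ R, we have ω ∉ Q(∛1006), so x^2 + x + 1 remains irreducible over Q(∛1006) and [Q(∛1006, ω) : Q(∛1006)] = 2. By the tower law, [Q(∛1006, ω) : Q] = 3 · 2 = 6. (In fact Q(∛1006, ω) is the splitting field of x^3 - 1006 over Q.)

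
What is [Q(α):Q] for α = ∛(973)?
[Q(α):Q] = 3

The minimal polynomial of α is x^3 - 973, irreducible over Q since 973 is not a perfect cube (so x^3 - 973 has no rational root). Hence [Q(α):Q] = deg(m_α) = 3.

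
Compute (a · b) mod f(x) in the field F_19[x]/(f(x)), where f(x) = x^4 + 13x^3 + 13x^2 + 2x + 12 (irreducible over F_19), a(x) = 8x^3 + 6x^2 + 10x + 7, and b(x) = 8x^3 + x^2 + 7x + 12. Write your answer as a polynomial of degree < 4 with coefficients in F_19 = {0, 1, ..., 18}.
a · b ≡ 14x^3 + 17x^2 + 14x + 16 (mod f(x))

Multiply in F_19[x]: a(x)·b(x) = (8x^3 + 6x^2 + 10x + 7)·(8x^3 + x^2 + 7x + 12) = 7x^6 + 18x^5 + 9x^4 + 14x^3 + 16x^2 + 17x + 8. This has degree ≥ 4, so divide by f(x) over F_19: 7x^6 + 18x^5 + 9x^4 + 14x^3 + 16x^2 + 17x + 8 = (7x^2 + 3x + 12)·(x^4 + 13x^3 + 13x^2 + 2x + 12) + (14x^3 + 17x^2 + 14x + 16). Hence a·b ≡ 14x^3 + 17x^2 + 14x + 16 (mod f). (F_19[x]/(f) is a field with 19^4 = 130321 elements since f is irreducible of degree 4.)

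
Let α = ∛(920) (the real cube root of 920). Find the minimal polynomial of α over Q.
m_α(x) = x^3 - 920

α satisfies α^3 = 920, so x^3 - 920 annihilates α. By the rational root test, a rational root p/q (in lowest terms) of x^3 - 920 would satisfy p^3 = 920 q^3, forcing q = 1 and p^3 = 920; but 920 is not a perfect cube, contradiction. A monic cubic over Q with no rational root is irreducible (any nontrivial factorization would include a linear factor). Hence x^3 - 920 is the minimal polynomial of α, and in particular [Q(α):Q] = 3.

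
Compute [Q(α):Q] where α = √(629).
[Q(α):Q] = 2

[Q(α):Q] equals the degree of the minimal polynomial of α. Here α^2 = 629 and x^2 - 629 is irreducible (d = 629 is squarefree, ≠ 1, hence not a square), so deg(m_α) = 2. Thus [Q(α):Q] = 2.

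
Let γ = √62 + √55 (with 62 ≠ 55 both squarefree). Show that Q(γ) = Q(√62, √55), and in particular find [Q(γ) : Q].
[Q(γ) : Q] = 4 (equivalently, Q(γ) = Q(√62, √55))

Obviously Q(γ) ⊆ Q(√62, √55), and [Q(√62, √55):Q] = 4 (since 62, 55 are distinct squarefree integers > 1 with 3410 not a perfect square). To show equality we compute the minimal polynomial of γ. From γ = √62 + √55: γ^2 = 62 + 2√(3410) + 55 = 117 + 2√(3410), so γ^2 - 117 = 2√(3410); squaring, (γ^2 - 117)^2 = 4·3410, i.e. γ^4 - 234γ^2 + 13689 - 13640 = 0, i.e. γ^4 - 234γ^2 + 49 = 0. So γ is a root of x^4 - 234x^2 + 49. This polynomial is irreducible over Q: it has no rational root (each ±√62 ± √55 is irrational), and any factorization into two quadratics over Q would force √(3410) ∈ Q (pairing opposite roots) or √62, √55 ∈ Q (other pairings), all impossible. Hence [Q(γ):Q] = 4 = [Q(√62, √55):Q], so Q(γ) = Q(√62, √55).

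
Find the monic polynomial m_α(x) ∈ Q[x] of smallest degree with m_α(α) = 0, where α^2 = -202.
m_α(x) = x^2 + 202

α satisfies α^2 + 202 = 0, so x^2 + 202 annihilates α. Since d = -202 is squarefree and ≠ 1, it is not a perfect square in Q, so x^2 + 202 has no rational root and is therefore irreducible over Q (a degree-2 polynomial over a field is irreducible iff it has no root). Hence m_α(x) = x^2 + 202.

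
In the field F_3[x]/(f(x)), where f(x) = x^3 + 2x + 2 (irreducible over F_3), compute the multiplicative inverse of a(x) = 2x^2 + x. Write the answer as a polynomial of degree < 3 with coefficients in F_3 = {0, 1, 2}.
a(x)^(-1) ≡ 2x + 2 (mod f(x))

Since f is irreducible over F_3, F_3[x]/(f) is a field and a(x) ≠ 0 has an inverse. Apply the extended Euclidean algorithm to f(x) and a(x) in F_3[x]: f(x) = (2x + 2)·a(x) + (2). The last nonzero remainder is the constant 2 = gcd(f, a) in F_3. Back-substituting through the division chain expresses 2 = s(x)·a(x) + t(x)·f(x) with s(x) ≡ x + 1 (mod f), so (x + 1)·a(x) ≡ 2 (mod f). Multiplying by 2^(-1) ≡ 2 in F_3 gives a(x)^(-1) ≡ 2·(x + 1) ≡ 2x + 2 (mod f). Check: (2x^2 + x)·(2x + 2) = x^3 + 2x ≡ 1 (mod x^3 + 2x + 2).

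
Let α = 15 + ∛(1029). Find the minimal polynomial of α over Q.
m_α(x) = x^3 - 45x^2 + 675x - 4404

Set β = α - 15 = ∛(1029), so β^3 = 1029. Then (α - 15)^3 - 1029 = 0, i.e. α is a root of g(x) = (x - 15)^3 - 1029 = x^3 - 45x^2 + 675x - 4404. Since g(x) = h(x - 15) where h(x) = x^3 - 1029, and h is irreducible over Q (because 1029 is not a perfect cube, so h has no rational root, and a monic cubic with no rational root is irreducible), g is also irreducible (irreducibility is preserved under the substitution x → x - 15). Hence m_α(x) = x^3 - 45x^2 + 675x - 4404.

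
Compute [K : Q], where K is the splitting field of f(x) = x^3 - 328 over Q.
[K : Q] = 6

The roots of x^3 - 328 are ∛328, ω∛328, ω^2∛328 where ω = e^(2πi/3) is a primitive cube root of unity, so K = Q(∛328, ω). Now [Q(∛328):Q] = 3 (since 328 is not a perfect cube, x^3 - 328 is irreducible) and [Q(ω):Q] = 2. Both 2 and 3 divide [K:Q], and [K:Q] ≤ 3·2 = 6, so [K:Q] = 6. (Equivalently: Q(∛328) ⊂ R but ω ∉ R, so [K : Q(∛328)] = 2.)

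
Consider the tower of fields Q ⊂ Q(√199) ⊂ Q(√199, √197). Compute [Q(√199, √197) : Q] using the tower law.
[Q(√199, √197) : Q] = 4

[Q(√199):Q] = 2 (min poly x^2 - 199, irreducible since 199 is squarefree > 1). For the top step, suppose √197 ∈ Q(√199), say √197 = c + d√199 with c, d ∈ Q. Squaring: 197 = c^2 + 199d^2 + 2cd√199. Since √199 ∉ Q this forces 2cd = 0. If d = 0 then √197 = c ∈ Q, contradicting 197 squarefree > 1. If c = 0 then 197 = 199d^2, so 199·197 = (199d)^2 is a perfect square in Q — but 199·197 = 39203 is not a perfect square (since 199 and 197 are distinct squarefree integers). Contradiction. Hence √197 ∉ Q(√199), so x^2 - 197 stays irreducible over Q(√199) and [Q(√199, √197) : Q(√199)] = 2. By the tower law, [Q(√199, √197) : Q] = 2 · 2 = 4.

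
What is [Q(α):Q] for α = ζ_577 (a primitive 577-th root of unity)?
[Q(α):Q] = 576

The minimal polynomial of ζ_577 over Q is the 577-th cyclotomic polynomial Φ_577(x), which is irreducible over Q and has degree φ(577) = 576. Hence [Q(α):Q] = φ(577) = 576.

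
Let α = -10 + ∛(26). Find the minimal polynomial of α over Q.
m_α(x) = x^3 + 30x^2 + 300x + 974

Set β = α + 10 = ∛(26), so β^3 = 26. Then (α + 10)^3 - 26 = 0, i.e. α is a root of g(x) = (x + 10)^3 - 26 = x^3 + 30x^2 + 300x + 974. Since g(x) = h(x + 10) where h(x) = x^3 - 26, and h is irreducible over Q (because 26 is not a perfect cube, so h has no rational root, and a monic cubic with no rational root is irreducible), g is also irreducible (irreducibility is preserved under the substitution x → x + 10). Hence m_α(x) = x^3 + 30x^2 + 300x + 974.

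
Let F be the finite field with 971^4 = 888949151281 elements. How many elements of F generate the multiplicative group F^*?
There are φ(888949151280) = 233320808448 primitive elements

F_q^* is cyclic of order q - 1 = 888949151280. A cyclic group of order m has exactly φ(m) generators. Here m = 888949151280 = 2^4 · 3^5 · 5 · 97 · 197 · 2393, so the number of primitive elements is φ(888949151280) = 233320808448.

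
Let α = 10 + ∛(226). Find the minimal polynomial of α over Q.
m_α(x) = x^3 - 30x^2 + 300x - 1226

Set β = α - 10 = ∛(226), so β^3 = 226. Then (α - 10)^3 - 226 = 0, i.e. α is a root of g(x) = (x - 10)^3 - 226 = x^3 - 30x^2 + 300x - 1226. Since g(x) = h(x - 10) where h(x) = x^3 - 226, and h is irreducible over Q (because 226 is not a perfect cube, so h has no rational root, and a monic cubic with no rational root is irreducible), g is also irreducible (irreducibility is preserved under the substitution x → x - 10). Hence m_α(x) = x^3 - 30x^2 + 300x - 1226.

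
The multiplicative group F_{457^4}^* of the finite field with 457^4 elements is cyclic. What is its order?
|F_{457^4}^*| = 43617904800

F_{457^4} has 457^4 = 43617904801 elements; its multiplicative group consists of all nonzero elements, so |F_{457^4}^*| = 43617904801 - 1 = 43617904800. (It is cyclic since any finite subgroup of the multiplicative group of a field is cyclic.)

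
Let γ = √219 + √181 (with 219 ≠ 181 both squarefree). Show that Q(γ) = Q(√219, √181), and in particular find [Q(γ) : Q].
[Q(γ) : Q] = 4 (equivalently, Q(γ) = Q(√219, √181))

Obviously Q(γ) ⊆ Q(√219, √181), and [Q(√219, √181):Q] = 4 (since 219, 181 are distinct squarefree integers > 1 with 39639 not a perfect square). To show equality we compute the minimal polynomial of γ. From γ = √219 + √181: γ^2 = 219 + 2√(39639) + 181 = 400 + 2√(39639), so γ^2 - 400 = 2√(39639); squaring, (γ^2 - 400)^2 = 4·39639, i.e. γ^4 - 800γ^2 + 160000 - 158556 = 0, i.e. γ^4 - 800γ^2 + 1444 = 0. So γ is a root of x^4 - 800x^2 + 1444. This polynomial is irreducible over Q: it has no rational root (each ±√219 ± √181 is irrational), and any factorization into two quadratics over Q would force √(39639) ∈ Q (pairing opposite roots) or √219, √181 ∈ Q (other pairings), all impossible. Hence [Q(γ):Q] = 4 = [Q(√219, √181):Q], so Q(γ) = Q(√219, √181).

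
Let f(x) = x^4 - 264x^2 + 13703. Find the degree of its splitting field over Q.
[K : Q] = 4

Solving the quadratic in x^2: x^2 = (264 ± √(264^2 - 4·13703))/2 = (264 ± √14884)/2 = (264 ± 122)/2, giving x^2 = 193 or x^2 = 71. So f(x) = (x^2 - 193)(x^2 - 71) and the roots of f are ±√193, ±√71. Hence the splitting field is K = Q(√193, √71). Since 193 and 71 are distinct squarefree integers > 1, their product 13703 is not a perfect square, so √71 ∉ Q(√193). By the tower law [K:Q] = [Q(√193,√71):Q(√193)] · [Q(√193):Q] = 2 · 2 = 4.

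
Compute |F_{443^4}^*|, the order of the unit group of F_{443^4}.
|F_{443^4}^*| = 38513670000

F_{443^4} has 443^4 = 38513670001 elements; its multiplicative group consists of all nonzero elements, so |F_{443^4}^*| = 38513670001 - 1 = 38513670000. (It is cyclic since any finite subgroup of the multiplicative group of a field is cyclic.)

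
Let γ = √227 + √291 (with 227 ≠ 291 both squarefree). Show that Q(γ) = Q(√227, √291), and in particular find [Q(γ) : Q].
[Q(γ) : Q] = 4 (equivalently, Q(γ) = Q(√227, √291))

Obviously Q(γ) ⊆ Q(√227, √291), and [Q(√227, √291):Q] = 4 (since 227, 291 are distinct squarefree integers > 1 with 66057 not a perfect square). To show equality we compute the minimal polynomial of γ. From γ = √227 + √291: γ^2 = 227 + 2√(66057) + 291 = 518 + 2√(66057), so γ^2 - 518 = 2√(66057); squaring, (γ^2 - 518)^2 = 4·66057, i.e. γ^4 - 1036γ^2 + 268324 - 264228 = 0, i.e. γ^4 - 1036γ^2 + 4096 = 0. So γ is a root of x^4 - 1036x^2 + 4096. This polynomial is irreducible over Q: it has no rational root (each ±√227 ± √291 is irrational), and any factorization into two quadratics over Q would force √(66057) ∈ Q (pairing opposite roots) or √227, √291 ∈ Q (other pairings), all impossible. Hence [Q(γ):Q] = 4 = [Q(√227, √291):Q], so Q(γ) = Q(√227, √291).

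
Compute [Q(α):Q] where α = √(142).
[Q(α):Q] = 2

[Q(α):Q] equals the degree of the minimal polynomial of α. Here α^2 = 142 and x^2 - 142 is irreducible (d = 142 is squarefree, ≠ 1, hence not a square), so deg(m_α) = 2. Thus [Q(α):Q] = 2.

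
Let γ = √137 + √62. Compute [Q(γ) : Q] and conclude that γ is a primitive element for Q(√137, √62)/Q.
[Q(γ) : Q] = 4 (equivalently, Q(γ) = Q(√137, √62))

Obviously Q(γ) ⊆ Q(√137, √62), and [Q(√137, √62):Q] = 4 (since 137, 62 are distinct squarefree integers > 1 with 8494 not a perfect square). To show equality we compute the minimal polynomial of γ. From γ = √137 + √62: γ^2 = 137 + 2√(8494) + 62 = 199 + 2√(8494), so γ^2 - 199 = 2√(8494); squaring, (γ^2 - 199)^2 = 4·8494, i.e. γ^4 - 398γ^2 + 39601 - 33976 = 0, i.e. γ^4 - 398γ^2 + 5625 = 0. So γ is a root of x^4 - 398x^2 + 5625. This polynomial is irreducible over Q: it has no rational root (each ±√137 ± √62 is irrational), and any factorization into two quadratics over Q would force √(8494) ∈ Q (pairing opposite roots) or √137, √62 ∈ Q (other pairings), all impossible. Hence [Q(γ):Q] = 4 = [Q(√137, √62):Q], so Q(γ) = Q(√137, √62).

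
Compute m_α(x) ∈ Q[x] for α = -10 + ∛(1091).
m_α(x) = x^3 + 30x^2 + 300x - 91

Set β = α + 10 = ∛(1091), so β^3 = 1091. Then (α + 10)^3 - 1091 = 0, i.e. α is a root of g(x) = (x + 10)^3 - 1091 = x^3 + 30x^2 + 300x - 91. Since g(x) = h(x + 10) where h(x) = x^3 - 1091, and h is irreducible over Q (because 1091 is not a perfect cube, so h has no rational root, and a monic cubic with no rational root is irreducible), g is also irreducible (irreducibility is preserved under the substitution x → x + 10). Hence m_α(x) = x^3 + 30x^2 + 300x - 91.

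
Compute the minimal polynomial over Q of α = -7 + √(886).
m_α(x) = x^2 + 14x - 837

From α + 7 = √(886), squaring gives (α + 7)^2 = 886, i.e. α^2 + 14α + 49 = 886, so α^2 + 14α - 837 = 0. The discriminant of x^2 + 14x - 837 is (14)^2 - 4·(-837) = 196 + 3348 = 3544, and 4·(886) is not a perfect square in Q since 886 is squarefree and ≠ 1. Hence x^2 + 14x - 837 is irreducible over Q and is the minimal polynomial of α.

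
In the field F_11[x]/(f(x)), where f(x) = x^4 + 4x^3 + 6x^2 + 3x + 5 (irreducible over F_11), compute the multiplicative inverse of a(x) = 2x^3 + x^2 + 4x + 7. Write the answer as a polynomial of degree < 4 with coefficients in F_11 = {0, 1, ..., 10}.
a(x)^(-1) ≡ 10x^3 + x^2 + 3x + 4 (mod f(x))

Since f is irreducible over F_11, F_11[x]/(f) is a field and a(x) ≠ 0 has an inverse. Apply the extended Euclidean algorithm to f(x) and a(x) in F_11[x]: f(x) = (6x + 10)·a(x) + (5x^2 + 9x + 1);  a(x) = (7x + 3)·(5x^2 + 9x + 1) + (3x + 4);  (5x^2 + 9x + 1) = (9x + 2)·(3x + 4) + (4). The last nonzero remainder is the constant 4 = gcd(f, a) in F_11. Back-substituting through the division chain expresses 4 = s(x)·a(x) + t(x)·f(x) with s(x) ≡ 7x^3 + 4x^2 + x + 5 (mod f), so (7x^3 + 4x^2 + x + 5)·a(x) ≡ 4 (mod f). Multiplying by 4^(-1) ≡ 3 in F_11 gives a(x)^(-1) ≡ 3·(7x^3 + 4x^2 + x + 5) ≡ 10x^3 + x^2 + 3x + 4 (mod f). Check: (2x^3 + x^2 + 4x + 7)·(10x^3 + x^2 + 3x + 4) = 9x^6 + x^5 + 3x^4 + 8x^3 + x^2 + 4x + 6 ≡ 1 (mod x^4 + 4x^3 + 6x^2 + 3x + 5).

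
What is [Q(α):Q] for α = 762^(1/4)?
[Q(α):Q] = 4

α is a root of x^4 - 762. By Eisenstein's criterion at the prime p = 2 (which divides the constant term 762 but p^2 = 4 does not, since 762 is squarefree), x^4 - 762 is irreducible over Q. Hence [Q(α):Q] = 4.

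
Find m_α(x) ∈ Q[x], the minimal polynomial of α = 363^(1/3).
m_α(x) = x^3 - 363

α satisfies α^3 = 363, so x^3 - 363 annihilates α. By the rational root test, a rational root p/q (in lowest terms) of x^3 - 363 would satisfy p^3 = 363 q^3, forcing q = 1 and p^3 = 363; but 363 is not a perfect cube, contradiction. A monic cubic over Q with no rational root is irreducible (any nontrivial factorization would include a linear factor). Hence x^3 - 363 is the minimal polynomial of α, and in particular [Q(α):Q] = 3.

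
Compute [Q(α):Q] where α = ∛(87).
[Q(α):Q] = 3

The minimal polynomial of α is x^3 - 87, irreducible over Q since 87 is not a perfect cube (so x^3 - 87 has no rational root). Hence [Q(α):Q] = deg(m_α) = 3.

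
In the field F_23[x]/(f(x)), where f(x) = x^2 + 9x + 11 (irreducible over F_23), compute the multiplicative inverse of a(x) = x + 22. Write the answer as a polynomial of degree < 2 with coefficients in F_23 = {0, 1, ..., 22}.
a(x)^(-1) ≡ 12x + 5 (mod f(x))

Since f is irreducible over F_23, F_23[x]/(f) is a field and a(x) ≠ 0 has an inverse. Apply the extended Euclidean algorithm to f(x) and a(x) in F_23[x]: f(x) = (x + 10)·a(x) + (21). The last nonzero remainder is the constant 21 = gcd(f, a) in F_23. Back-substituting through the division chain expresses 21 = s(x)·a(x) + t(x)·f(x) with s(x) ≡ 22x + 13 (mod f), so (22x + 13)·a(x) ≡ 21 (mod f). Multiplying by 21^(-1) ≡ 11 in F_23 gives a(x)^(-1) ≡ 11·(22x + 13) ≡ 12x + 5 (mod f). Check: (x + 22)·(12x + 5) = 12x^2 + 16x + 18 ≡ 1 (mod x^2 + 9x + 11).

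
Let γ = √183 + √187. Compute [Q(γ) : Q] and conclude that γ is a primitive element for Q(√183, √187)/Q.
[Q(γ) : Q] = 4 (equivalently, Q(γ) = Q(√183, √187))

Obviously Q(γ) ⊆ Q(√183, √187), and [Q(√183, √187):Q] = 4 (since 183, 187 are distinct squarefree integers > 1 with 34221 not a perfect square). To show equality we compute the minimal polynomial of γ. From γ = √183 + √187: γ^2 = 183 + 2√(34221) + 187 = 370 + 2√(34221), so γ^2 - 370 = 2√(34221); squaring, (γ^2 - 370)^2 = 4·34221, i.e. γ^4 - 740γ^2 + 136900 - 136884 = 0, i.e. γ^4 - 740γ^2 + 16 = 0. So γ is a root of x^4 - 740x^2 + 16. This polynomial is irreducible over Q: it has no rational root (each ±√183 ± √187 is irrational), and any factorization into two quadratics over Q would force √(34221) ∈ Q (pairing opposite roots) or √183, √187 ∈ Q (other pairings), all impossible. Hence [Q(γ):Q] = 4 = [Q(√183, √187):Q], so Q(γ) = Q(√183, √187).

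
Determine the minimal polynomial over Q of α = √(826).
m_α(x) = x^2 - 826

α satisfies α^2 - 826 = 0, so x^2 - 826 annihilates α. Since d = 826 is squarefree and ≠ 1, it is not a perfect square in Q, so x^2 - 826 has no rational root and is therefore irreducible over Q (a degree-2 polynomial over a field is irreducible iff it has no root). Hence m_α(x) = x^2 - 826.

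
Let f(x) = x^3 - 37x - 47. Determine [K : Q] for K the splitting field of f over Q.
[K : Q] = 6

By the rational root test, any rational root of the monic integer polynomial f(x) = x^3 - 37x - 47 must be an integer dividing the constant term -47, i.e. one of ±{1, 47}. Evaluating: f(1) = -83, f(-1) = -11, f(47) = 102037, f(-47) = -102131; none is 0, so f has no rational root and is therefore irreducible over Q (a cubic with no linear factor over a field is irreducible). For an irreducible cubic, the Galois group is A_3 or S_3 according as the discriminant disc(f) = -4a^3 - 27b^2 = -4·(-37)^3 - 27·(-47)^2 = 142969 is or is not a square in Q. Here disc(f) = 142969 is not a perfect square in Q, so the Galois group of f over Q is not contained in A_3 and must be all of S_3. The splitting field has degree |S_3| = 6 over Q, so [K : Q] = 6.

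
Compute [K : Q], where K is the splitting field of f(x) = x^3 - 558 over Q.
[K : Q] = 6

The roots of x^3 - 558 are ∛558, ω∛558, ω^2∛558 where ω = e^(2πi/3) is a primitive cube root of unity, so K = Q(∛558, ω). Now [Q(∛558):Q] = 3 (since 558 is not a perfect cube, x^3 - 558 is irreducible) and [Q(ω):Q] = 2. Both 2 and 3 divide [K:Q], and [K:Q] ≤ 3·2 = 6, so [K:Q] = 6. (Equivalently: Q(∛558) ⊂ R but ω ∉ R, so [K : Q(∛558)] = 2.)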